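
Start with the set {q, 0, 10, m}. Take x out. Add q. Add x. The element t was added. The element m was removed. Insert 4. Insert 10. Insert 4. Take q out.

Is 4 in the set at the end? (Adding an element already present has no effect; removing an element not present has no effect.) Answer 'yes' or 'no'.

Tracking the set through each operation:
Start: {0, 10, m, q}
Event 1 (remove x): not present, no change. Set: {0, 10, m, q}
Event 2 (add q): already present, no change. Set: {0, 10, m, q}
Event 3 (add x): added. Set: {0, 10, m, q, x}
Event 4 (add t): added. Set: {0, 10, m, q, t, x}
Event 5 (remove m): removed. Set: {0, 10, q, t, x}
Event 6 (add 4): added. Set: {0, 10, 4, q, t, x}
Event 7 (add 10): already present, no change. Set: {0, 10, 4, q, t, x}
Event 8 (add 4): already present, no change. Set: {0, 10, 4, q, t, x}
Event 9 (remove q): removed. Set: {0, 10, 4, t, x}

Final set: {0, 10, 4, t, x} (size 5)
4 is in the final set.

Answer: yes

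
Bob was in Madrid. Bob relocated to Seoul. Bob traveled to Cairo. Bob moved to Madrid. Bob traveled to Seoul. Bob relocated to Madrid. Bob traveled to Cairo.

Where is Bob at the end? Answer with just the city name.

Tracking Bob's location:
Start: Bob is in Madrid.
After move 1: Madrid -> Seoul. Bob is in Seoul.
After move 2: Seoul -> Cairo. Bob is in Cairo.
After move 3: Cairo -> Madrid. Bob is in Madrid.
After move 4: Madrid -> Seoul. Bob is in Seoul.
After move 5: Seoul -> Madrid. Bob is in Madrid.
After move 6: Madrid -> Cairo. Bob is in Cairo.

Answer: Cairo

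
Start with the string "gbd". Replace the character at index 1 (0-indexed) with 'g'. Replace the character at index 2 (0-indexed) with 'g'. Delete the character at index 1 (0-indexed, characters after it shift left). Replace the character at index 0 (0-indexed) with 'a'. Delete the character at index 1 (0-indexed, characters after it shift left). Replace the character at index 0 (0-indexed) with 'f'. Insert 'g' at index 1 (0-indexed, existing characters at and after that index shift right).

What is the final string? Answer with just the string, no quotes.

Answer: fg

Derivation:
Applying each edit step by step:
Start: "gbd"
Op 1 (replace idx 1: 'b' -> 'g'): "gbd" -> "ggd"
Op 2 (replace idx 2: 'd' -> 'g'): "ggd" -> "ggg"
Op 3 (delete idx 1 = 'g'): "ggg" -> "gg"
Op 4 (replace idx 0: 'g' -> 'a'): "gg" -> "ag"
Op 5 (delete idx 1 = 'g'): "ag" -> "a"
Op 6 (replace idx 0: 'a' -> 'f'): "a" -> "f"
Op 7 (insert 'g' at idx 1): "f" -> "fg"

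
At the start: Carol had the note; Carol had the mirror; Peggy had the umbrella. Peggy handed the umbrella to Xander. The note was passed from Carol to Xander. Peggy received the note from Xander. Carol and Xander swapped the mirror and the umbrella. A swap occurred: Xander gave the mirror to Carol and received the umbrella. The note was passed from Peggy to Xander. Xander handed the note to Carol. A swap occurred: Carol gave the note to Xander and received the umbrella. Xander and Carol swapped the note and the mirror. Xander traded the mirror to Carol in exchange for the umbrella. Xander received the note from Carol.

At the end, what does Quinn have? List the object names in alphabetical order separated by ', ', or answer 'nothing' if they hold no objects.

Tracking all object holders:
Start: note:Carol, mirror:Carol, umbrella:Peggy
Event 1 (give umbrella: Peggy -> Xander). State: note:Carol, mirror:Carol, umbrella:Xander
Event 2 (give note: Carol -> Xander). State: note:Xander, mirror:Carol, umbrella:Xander
Event 3 (give note: Xander -> Peggy). State: note:Peggy, mirror:Carol, umbrella:Xander
Event 4 (swap mirror<->umbrella: now mirror:Xander, umbrella:Carol). State: note:Peggy, mirror:Xander, umbrella:Carol
Event 5 (swap mirror<->umbrella: now mirror:Carol, umbrella:Xander). State: note:Peggy, mirror:Carol, umbrella:Xander
Event 6 (give note: Peggy -> Xander). State: note:Xander, mirror:Carol, umbrella:Xander
Event 7 (give note: Xander -> Carol). State: note:Carol, mirror:Carol, umbrella:Xander
Event 8 (swap note<->umbrella: now note:Xander, umbrella:Carol). State: note:Xander, mirror:Carol, umbrella:Carol
Event 9 (swap note<->mirror: now note:Carol, mirror:Xander). State: note:Carol, mirror:Xander, umbrella:Carol
Event 10 (swap mirror<->umbrella: now mirror:Carol, umbrella:Xander). State: note:Carol, mirror:Carol, umbrella:Xander
Event 11 (give note: Carol -> Xander). State: note:Xander, mirror:Carol, umbrella:Xander

Final state: note:Xander, mirror:Carol, umbrella:Xander
Quinn holds: (nothing).

Answer: nothing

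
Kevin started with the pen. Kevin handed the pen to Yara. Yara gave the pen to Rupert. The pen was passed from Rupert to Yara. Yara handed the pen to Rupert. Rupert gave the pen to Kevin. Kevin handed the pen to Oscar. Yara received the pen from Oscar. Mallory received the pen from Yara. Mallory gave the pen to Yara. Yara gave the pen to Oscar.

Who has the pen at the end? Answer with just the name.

Answer: Oscar

Derivation:
Tracking the pen through each event:
Start: Kevin has the pen.
After event 1: Yara has the pen.
After event 2: Rupert has the pen.
After event 3: Yara has the pen.
After event 4: Rupert has the pen.
After event 5: Kevin has the pen.
After event 6: Oscar has the pen.
After event 7: Yara has the pen.
After event 8: Mallory has the pen.
After event 9: Yara has the pen.
After event 10: Oscar has the pen.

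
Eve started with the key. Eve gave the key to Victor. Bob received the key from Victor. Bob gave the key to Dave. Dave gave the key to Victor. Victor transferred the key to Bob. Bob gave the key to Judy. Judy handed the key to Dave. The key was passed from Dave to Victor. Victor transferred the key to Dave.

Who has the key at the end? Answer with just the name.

Tracking the key through each event:
Start: Eve has the key.
After event 1: Victor has the key.
After event 2: Bob has the key.
After event 3: Dave has the key.
After event 4: Victor has the key.
After event 5: Bob has the key.
After event 6: Judy has the key.
After event 7: Dave has the key.
After event 8: Victor has the key.
After event 9: Dave has the key.

Answer: Dave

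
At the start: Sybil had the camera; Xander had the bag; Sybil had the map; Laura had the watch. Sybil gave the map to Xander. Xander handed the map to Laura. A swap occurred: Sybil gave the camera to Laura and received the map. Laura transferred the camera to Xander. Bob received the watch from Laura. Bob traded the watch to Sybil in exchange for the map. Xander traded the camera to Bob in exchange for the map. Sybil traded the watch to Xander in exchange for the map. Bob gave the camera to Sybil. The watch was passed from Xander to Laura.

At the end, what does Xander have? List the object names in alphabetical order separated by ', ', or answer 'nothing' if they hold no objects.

Answer: bag

Derivation:
Tracking all object holders:
Start: camera:Sybil, bag:Xander, map:Sybil, watch:Laura
Event 1 (give map: Sybil -> Xander). State: camera:Sybil, bag:Xander, map:Xander, watch:Laura
Event 2 (give map: Xander -> Laura). State: camera:Sybil, bag:Xander, map:Laura, watch:Laura
Event 3 (swap camera<->map: now camera:Laura, map:Sybil). State: camera:Laura, bag:Xander, map:Sybil, watch:Laura
Event 4 (give camera: Laura -> Xander). State: camera:Xander, bag:Xander, map:Sybil, watch:Laura
Event 5 (give watch: Laura -> Bob). State: camera:Xander, bag:Xander, map:Sybil, watch:Bob
Event 6 (swap watch<->map: now watch:Sybil, map:Bob). State: camera:Xander, bag:Xander, map:Bob, watch:Sybil
Event 7 (swap camera<->map: now camera:Bob, map:Xander). State: camera:Bob, bag:Xander, map:Xander, watch:Sybil
Event 8 (swap watch<->map: now watch:Xander, map:Sybil). State: camera:Bob, bag:Xander, map:Sybil, watch:Xander
Event 9 (give camera: Bob -> Sybil). State: camera:Sybil, bag:Xander, map:Sybil, watch:Xander
Event 10 (give watch: Xander -> Laura). State: camera:Sybil, bag:Xander, map:Sybil, watch:Laura

Final state: camera:Sybil, bag:Xander, map:Sybil, watch:Laura
Xander holds: bag.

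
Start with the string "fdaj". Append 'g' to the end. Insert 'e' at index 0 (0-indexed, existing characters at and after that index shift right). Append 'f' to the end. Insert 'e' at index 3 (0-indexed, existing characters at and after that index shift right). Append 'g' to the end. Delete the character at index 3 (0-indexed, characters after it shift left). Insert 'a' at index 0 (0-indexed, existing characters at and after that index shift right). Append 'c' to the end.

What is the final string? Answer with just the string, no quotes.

Applying each edit step by step:
Start: "fdaj"
Op 1 (append 'g'): "fdaj" -> "fdajg"
Op 2 (insert 'e' at idx 0): "fdajg" -> "efdajg"
Op 3 (append 'f'): "efdajg" -> "efdajgf"
Op 4 (insert 'e' at idx 3): "efdajgf" -> "efdeajgf"
Op 5 (append 'g'): "efdeajgf" -> "efdeajgfg"
Op 6 (delete idx 3 = 'e'): "efdeajgfg" -> "efdajgfg"
Op 7 (insert 'a' at idx 0): "efdajgfg" -> "aefdajgfg"
Op 8 (append 'c'): "aefdajgfg" -> "aefdajgfgc"

Answer: aefdajgfgc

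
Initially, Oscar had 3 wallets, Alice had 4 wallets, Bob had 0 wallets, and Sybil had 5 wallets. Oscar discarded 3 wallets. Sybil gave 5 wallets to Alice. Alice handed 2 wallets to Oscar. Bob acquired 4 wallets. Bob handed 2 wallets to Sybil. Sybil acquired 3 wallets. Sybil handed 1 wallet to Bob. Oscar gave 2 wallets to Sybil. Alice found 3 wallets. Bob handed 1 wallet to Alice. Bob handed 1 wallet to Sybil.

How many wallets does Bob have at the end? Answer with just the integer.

Answer: 1

Derivation:
Tracking counts step by step:
Start: Oscar=3, Alice=4, Bob=0, Sybil=5
Event 1 (Oscar -3): Oscar: 3 -> 0. State: Oscar=0, Alice=4, Bob=0, Sybil=5
Event 2 (Sybil -> Alice, 5): Sybil: 5 -> 0, Alice: 4 -> 9. State: Oscar=0, Alice=9, Bob=0, Sybil=0
Event 3 (Alice -> Oscar, 2): Alice: 9 -> 7, Oscar: 0 -> 2. State: Oscar=2, Alice=7, Bob=0, Sybil=0
Event 4 (Bob +4): Bob: 0 -> 4. State: Oscar=2, Alice=7, Bob=4, Sybil=0
Event 5 (Bob -> Sybil, 2): Bob: 4 -> 2, Sybil: 0 -> 2. State: Oscar=2, Alice=7, Bob=2, Sybil=2
Event 6 (Sybil +3): Sybil: 2 -> 5. State: Oscar=2, Alice=7, Bob=2, Sybil=5
Event 7 (Sybil -> Bob, 1): Sybil: 5 -> 4, Bob: 2 -> 3. State: Oscar=2, Alice=7, Bob=3, Sybil=4
Event 8 (Oscar -> Sybil, 2): Oscar: 2 -> 0, Sybil: 4 -> 6. State: Oscar=0, Alice=7, Bob=3, Sybil=6
Event 9 (Alice +3): Alice: 7 -> 10. State: Oscar=0, Alice=10, Bob=3, Sybil=6
Event 10 (Bob -> Alice, 1): Bob: 3 -> 2, Alice: 10 -> 11. State: Oscar=0, Alice=11, Bob=2, Sybil=6
Event 11 (Bob -> Sybil, 1): Bob: 2 -> 1, Sybil: 6 -> 7. State: Oscar=0, Alice=11, Bob=1, Sybil=7

Bob's final count: 1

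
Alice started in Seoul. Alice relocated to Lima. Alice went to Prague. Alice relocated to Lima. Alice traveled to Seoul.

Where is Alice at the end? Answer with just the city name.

Answer: Seoul

Derivation:
Tracking Alice's location:
Start: Alice is in Seoul.
After move 1: Seoul -> Lima. Alice is in Lima.
After move 2: Lima -> Prague. Alice is in Prague.
After move 3: Prague -> Lima. Alice is in Lima.
After move 4: Lima -> Seoul. Alice is in Seoul.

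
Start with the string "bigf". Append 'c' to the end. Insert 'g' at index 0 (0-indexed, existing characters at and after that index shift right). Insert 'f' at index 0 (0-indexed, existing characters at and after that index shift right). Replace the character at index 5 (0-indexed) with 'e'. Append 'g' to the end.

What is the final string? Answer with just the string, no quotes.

Applying each edit step by step:
Start: "bigf"
Op 1 (append 'c'): "bigf" -> "bigfc"
Op 2 (insert 'g' at idx 0): "bigfc" -> "gbigfc"
Op 3 (insert 'f' at idx 0): "gbigfc" -> "fgbigfc"
Op 4 (replace idx 5: 'f' -> 'e'): "fgbigfc" -> "fgbigec"
Op 5 (append 'g'): "fgbigec" -> "fgbigecg"

Answer: fgbigecg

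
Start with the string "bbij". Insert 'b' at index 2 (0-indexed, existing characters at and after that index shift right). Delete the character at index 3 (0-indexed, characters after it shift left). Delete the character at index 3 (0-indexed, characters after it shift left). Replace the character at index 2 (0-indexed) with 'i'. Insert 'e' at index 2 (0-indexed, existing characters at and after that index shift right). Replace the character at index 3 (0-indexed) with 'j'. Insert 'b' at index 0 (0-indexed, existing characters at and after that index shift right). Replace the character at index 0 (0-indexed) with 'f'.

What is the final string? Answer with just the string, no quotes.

Answer: fbbej

Derivation:
Applying each edit step by step:
Start: "bbij"
Op 1 (insert 'b' at idx 2): "bbij" -> "bbbij"
Op 2 (delete idx 3 = 'i'): "bbbij" -> "bbbj"
Op 3 (delete idx 3 = 'j'): "bbbj" -> "bbb"
Op 4 (replace idx 2: 'b' -> 'i'): "bbb" -> "bbi"
Op 5 (insert 'e' at idx 2): "bbi" -> "bbei"
Op 6 (replace idx 3: 'i' -> 'j'): "bbei" -> "bbej"
Op 7 (insert 'b' at idx 0): "bbej" -> "bbbej"
Op 8 (replace idx 0: 'b' -> 'f'): "bbbej" -> "fbbej"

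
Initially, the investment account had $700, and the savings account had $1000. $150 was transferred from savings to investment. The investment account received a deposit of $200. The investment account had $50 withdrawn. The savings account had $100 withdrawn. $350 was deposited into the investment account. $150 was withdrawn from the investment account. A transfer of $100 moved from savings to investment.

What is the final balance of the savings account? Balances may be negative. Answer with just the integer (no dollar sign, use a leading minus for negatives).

Answer: 650

Derivation:
Tracking account balances step by step:
Start: investment=700, savings=1000
Event 1 (transfer 150 savings -> investment): savings: 1000 - 150 = 850, investment: 700 + 150 = 850. Balances: investment=850, savings=850
Event 2 (deposit 200 to investment): investment: 850 + 200 = 1050. Balances: investment=1050, savings=850
Event 3 (withdraw 50 from investment): investment: 1050 - 50 = 1000. Balances: investment=1000, savings=850
Event 4 (withdraw 100 from savings): savings: 850 - 100 = 750. Balances: investment=1000, savings=750
Event 5 (deposit 350 to investment): investment: 1000 + 350 = 1350. Balances: investment=1350, savings=750
Event 6 (withdraw 150 from investment): investment: 1350 - 150 = 1200. Balances: investment=1200, savings=750
Event 7 (transfer 100 savings -> investment): savings: 750 - 100 = 650, investment: 1200 + 100 = 1300. Balances: investment=1300, savings=650

Final balance of savings: 650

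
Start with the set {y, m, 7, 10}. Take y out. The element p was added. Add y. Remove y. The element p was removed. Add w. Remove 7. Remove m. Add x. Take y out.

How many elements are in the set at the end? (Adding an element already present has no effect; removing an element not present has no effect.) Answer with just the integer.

Tracking the set through each operation:
Start: {10, 7, m, y}
Event 1 (remove y): removed. Set: {10, 7, m}
Event 2 (add p): added. Set: {10, 7, m, p}
Event 3 (add y): added. Set: {10, 7, m, p, y}
Event 4 (remove y): removed. Set: {10, 7, m, p}
Event 5 (remove p): removed. Set: {10, 7, m}
Event 6 (add w): added. Set: {10, 7, m, w}
Event 7 (remove 7): removed. Set: {10, m, w}
Event 8 (remove m): removed. Set: {10, w}
Event 9 (add x): added. Set: {10, w, x}
Event 10 (remove y): not present, no change. Set: {10, w, x}

Final set: {10, w, x} (size 3)

Answer: 3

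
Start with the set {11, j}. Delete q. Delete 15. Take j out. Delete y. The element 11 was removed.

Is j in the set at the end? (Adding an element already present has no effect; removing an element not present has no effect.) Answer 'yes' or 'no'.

Tracking the set through each operation:
Start: {11, j}
Event 1 (remove q): not present, no change. Set: {11, j}
Event 2 (remove 15): not present, no change. Set: {11, j}
Event 3 (remove j): removed. Set: {11}
Event 4 (remove y): not present, no change. Set: {11}
Event 5 (remove 11): removed. Set: {}

Final set: {} (size 0)
j is NOT in the final set.

Answer: no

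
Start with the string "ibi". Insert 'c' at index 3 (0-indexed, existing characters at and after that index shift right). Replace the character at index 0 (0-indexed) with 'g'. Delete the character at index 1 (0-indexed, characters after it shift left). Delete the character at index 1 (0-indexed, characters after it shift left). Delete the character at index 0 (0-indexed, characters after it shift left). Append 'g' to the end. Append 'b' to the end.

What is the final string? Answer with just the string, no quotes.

Answer: cgb

Derivation:
Applying each edit step by step:
Start: "ibi"
Op 1 (insert 'c' at idx 3): "ibi" -> "ibic"
Op 2 (replace idx 0: 'i' -> 'g'): "ibic" -> "gbic"
Op 3 (delete idx 1 = 'b'): "gbic" -> "gic"
Op 4 (delete idx 1 = 'i'): "gic" -> "gc"
Op 5 (delete idx 0 = 'g'): "gc" -> "c"
Op 6 (append 'g'): "c" -> "cg"
Op 7 (append 'b'): "cg" -> "cgb"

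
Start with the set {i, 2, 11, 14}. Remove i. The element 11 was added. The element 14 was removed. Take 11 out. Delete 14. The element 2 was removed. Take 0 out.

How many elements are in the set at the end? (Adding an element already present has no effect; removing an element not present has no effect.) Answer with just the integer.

Tracking the set through each operation:
Start: {11, 14, 2, i}
Event 1 (remove i): removed. Set: {11, 14, 2}
Event 2 (add 11): already present, no change. Set: {11, 14, 2}
Event 3 (remove 14): removed. Set: {11, 2}
Event 4 (remove 11): removed. Set: {2}
Event 5 (remove 14): not present, no change. Set: {2}
Event 6 (remove 2): removed. Set: {}
Event 7 (remove 0): not present, no change. Set: {}

Final set: {} (size 0)

Answer: 0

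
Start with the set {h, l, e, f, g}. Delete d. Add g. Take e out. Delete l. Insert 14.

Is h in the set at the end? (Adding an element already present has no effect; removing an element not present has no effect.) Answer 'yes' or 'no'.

Tracking the set through each operation:
Start: {e, f, g, h, l}
Event 1 (remove d): not present, no change. Set: {e, f, g, h, l}
Event 2 (add g): already present, no change. Set: {e, f, g, h, l}
Event 3 (remove e): removed. Set: {f, g, h, l}
Event 4 (remove l): removed. Set: {f, g, h}
Event 5 (add 14): added. Set: {14, f, g, h}

Final set: {14, f, g, h} (size 4)
h is in the final set.

Answer: yes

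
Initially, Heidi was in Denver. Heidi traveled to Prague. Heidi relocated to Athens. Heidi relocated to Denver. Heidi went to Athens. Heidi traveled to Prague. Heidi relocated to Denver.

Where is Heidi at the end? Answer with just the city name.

Tracking Heidi's location:
Start: Heidi is in Denver.
After move 1: Denver -> Prague. Heidi is in Prague.
After move 2: Prague -> Athens. Heidi is in Athens.
After move 3: Athens -> Denver. Heidi is in Denver.
After move 4: Denver -> Athens. Heidi is in Athens.
After move 5: Athens -> Prague. Heidi is in Prague.
After move 6: Prague -> Denver. Heidi is in Denver.

Answer: Denver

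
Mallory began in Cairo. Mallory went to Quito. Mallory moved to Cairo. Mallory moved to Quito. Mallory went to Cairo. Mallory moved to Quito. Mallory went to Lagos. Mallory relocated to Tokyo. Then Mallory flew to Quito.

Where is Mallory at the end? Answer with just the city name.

Answer: Quito

Derivation:
Tracking Mallory's location:
Start: Mallory is in Cairo.
After move 1: Cairo -> Quito. Mallory is in Quito.
After move 2: Quito -> Cairo. Mallory is in Cairo.
After move 3: Cairo -> Quito. Mallory is in Quito.
After move 4: Quito -> Cairo. Mallory is in Cairo.
After move 5: Cairo -> Quito. Mallory is in Quito.
After move 6: Quito -> Lagos. Mallory is in Lagos.
After move 7: Lagos -> Tokyo. Mallory is in Tokyo.
After move 8: Tokyo -> Quito. Mallory is in Quito.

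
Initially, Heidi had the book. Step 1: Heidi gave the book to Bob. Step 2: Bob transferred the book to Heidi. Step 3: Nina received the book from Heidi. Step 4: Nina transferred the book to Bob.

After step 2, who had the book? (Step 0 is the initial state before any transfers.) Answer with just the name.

Tracking the book holder through step 2:
After step 0 (start): Heidi
After step 1: Bob
After step 2: Heidi

At step 2, the holder is Heidi.

Answer: Heidi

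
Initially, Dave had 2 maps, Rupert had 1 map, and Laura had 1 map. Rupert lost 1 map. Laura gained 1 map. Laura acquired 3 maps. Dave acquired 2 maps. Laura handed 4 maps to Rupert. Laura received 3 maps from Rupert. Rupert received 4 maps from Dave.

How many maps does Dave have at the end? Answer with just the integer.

Answer: 0

Derivation:
Tracking counts step by step:
Start: Dave=2, Rupert=1, Laura=1
Event 1 (Rupert -1): Rupert: 1 -> 0. State: Dave=2, Rupert=0, Laura=1
Event 2 (Laura +1): Laura: 1 -> 2. State: Dave=2, Rupert=0, Laura=2
Event 3 (Laura +3): Laura: 2 -> 5. State: Dave=2, Rupert=0, Laura=5
Event 4 (Dave +2): Dave: 2 -> 4. State: Dave=4, Rupert=0, Laura=5
Event 5 (Laura -> Rupert, 4): Laura: 5 -> 1, Rupert: 0 -> 4. State: Dave=4, Rupert=4, Laura=1
Event 6 (Rupert -> Laura, 3): Rupert: 4 -> 1, Laura: 1 -> 4. State: Dave=4, Rupert=1, Laura=4
Event 7 (Dave -> Rupert, 4): Dave: 4 -> 0, Rupert: 1 -> 5. State: Dave=0, Rupert=5, Laura=4

Dave's final count: 0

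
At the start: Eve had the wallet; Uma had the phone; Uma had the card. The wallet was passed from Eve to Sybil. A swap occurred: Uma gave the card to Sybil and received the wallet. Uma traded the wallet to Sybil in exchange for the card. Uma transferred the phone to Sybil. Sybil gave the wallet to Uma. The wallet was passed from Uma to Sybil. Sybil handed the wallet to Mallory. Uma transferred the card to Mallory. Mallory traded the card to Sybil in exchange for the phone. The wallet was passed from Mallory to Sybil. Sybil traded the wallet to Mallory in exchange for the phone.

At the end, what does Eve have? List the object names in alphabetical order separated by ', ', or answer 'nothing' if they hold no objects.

Answer: nothing

Derivation:
Tracking all object holders:
Start: wallet:Eve, phone:Uma, card:Uma
Event 1 (give wallet: Eve -> Sybil). State: wallet:Sybil, phone:Uma, card:Uma
Event 2 (swap card<->wallet: now card:Sybil, wallet:Uma). State: wallet:Uma, phone:Uma, card:Sybil
Event 3 (swap wallet<->card: now wallet:Sybil, card:Uma). State: wallet:Sybil, phone:Uma, card:Uma
Event 4 (give phone: Uma -> Sybil). State: wallet:Sybil, phone:Sybil, card:Uma
Event 5 (give wallet: Sybil -> Uma). State: wallet:Uma, phone:Sybil, card:Uma
Event 6 (give wallet: Uma -> Sybil). State: wallet:Sybil, phone:Sybil, card:Uma
Event 7 (give wallet: Sybil -> Mallory). State: wallet:Mallory, phone:Sybil, card:Uma
Event 8 (give card: Uma -> Mallory). State: wallet:Mallory, phone:Sybil, card:Mallory
Event 9 (swap card<->phone: now card:Sybil, phone:Mallory). State: wallet:Mallory, phone:Mallory, card:Sybil
Event 10 (give wallet: Mallory -> Sybil). State: wallet:Sybil, phone:Mallory, card:Sybil
Event 11 (swap wallet<->phone: now wallet:Mallory, phone:Sybil). State: wallet:Mallory, phone:Sybil, card:Sybil

Final state: wallet:Mallory, phone:Sybil, card:Sybil
Eve holds: (nothing).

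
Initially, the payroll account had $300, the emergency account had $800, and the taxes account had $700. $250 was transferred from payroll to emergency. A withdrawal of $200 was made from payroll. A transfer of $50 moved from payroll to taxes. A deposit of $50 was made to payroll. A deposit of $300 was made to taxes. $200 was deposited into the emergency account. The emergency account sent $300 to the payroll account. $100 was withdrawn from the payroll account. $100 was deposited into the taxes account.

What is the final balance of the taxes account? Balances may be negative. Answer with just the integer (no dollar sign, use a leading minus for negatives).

Answer: 1150

Derivation:
Tracking account balances step by step:
Start: payroll=300, emergency=800, taxes=700
Event 1 (transfer 250 payroll -> emergency): payroll: 300 - 250 = 50, emergency: 800 + 250 = 1050. Balances: payroll=50, emergency=1050, taxes=700
Event 2 (withdraw 200 from payroll): payroll: 50 - 200 = -150. Balances: payroll=-150, emergency=1050, taxes=700
Event 3 (transfer 50 payroll -> taxes): payroll: -150 - 50 = -200, taxes: 700 + 50 = 750. Balances: payroll=-200, emergency=1050, taxes=750
Event 4 (deposit 50 to payroll): payroll: -200 + 50 = -150. Balances: payroll=-150, emergency=1050, taxes=750
Event 5 (deposit 300 to taxes): taxes: 750 + 300 = 1050. Balances: payroll=-150, emergency=1050, taxes=1050
Event 6 (deposit 200 to emergency): emergency: 1050 + 200 = 1250. Balances: payroll=-150, emergency=1250, taxes=1050
Event 7 (transfer 300 emergency -> payroll): emergency: 1250 - 300 = 950, payroll: -150 + 300 = 150. Balances: payroll=150, emergency=950, taxes=1050
Event 8 (withdraw 100 from payroll): payroll: 150 - 100 = 50. Balances: payroll=50, emergency=950, taxes=1050
Event 9 (deposit 100 to taxes): taxes: 1050 + 100 = 1150. Balances: payroll=50, emergency=950, taxes=1150

Final balance of taxes: 1150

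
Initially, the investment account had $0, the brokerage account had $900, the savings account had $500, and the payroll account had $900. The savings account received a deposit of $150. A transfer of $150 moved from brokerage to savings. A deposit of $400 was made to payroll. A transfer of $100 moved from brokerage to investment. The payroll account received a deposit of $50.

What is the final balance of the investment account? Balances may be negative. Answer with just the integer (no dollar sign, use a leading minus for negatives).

Tracking account balances step by step:
Start: investment=0, brokerage=900, savings=500, payroll=900
Event 1 (deposit 150 to savings): savings: 500 + 150 = 650. Balances: investment=0, brokerage=900, savings=650, payroll=900
Event 2 (transfer 150 brokerage -> savings): brokerage: 900 - 150 = 750, savings: 650 + 150 = 800. Balances: investment=0, brokerage=750, savings=800, payroll=900
Event 3 (deposit 400 to payroll): payroll: 900 + 400 = 1300. Balances: investment=0, brokerage=750, savings=800, payroll=1300
Event 4 (transfer 100 brokerage -> investment): brokerage: 750 - 100 = 650, investment: 0 + 100 = 100. Balances: investment=100, brokerage=650, savings=800, payroll=1300
Event 5 (deposit 50 to payroll): payroll: 1300 + 50 = 1350. Balances: investment=100, brokerage=650, savings=800, payroll=1350

Final balance of investment: 100

Answer: 100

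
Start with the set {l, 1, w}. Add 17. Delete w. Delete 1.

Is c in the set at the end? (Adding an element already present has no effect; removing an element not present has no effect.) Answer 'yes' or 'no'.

Answer: no

Derivation:
Tracking the set through each operation:
Start: {1, l, w}
Event 1 (add 17): added. Set: {1, 17, l, w}
Event 2 (remove w): removed. Set: {1, 17, l}
Event 3 (remove 1): removed. Set: {17, l}

Final set: {17, l} (size 2)
c is NOT in the final set.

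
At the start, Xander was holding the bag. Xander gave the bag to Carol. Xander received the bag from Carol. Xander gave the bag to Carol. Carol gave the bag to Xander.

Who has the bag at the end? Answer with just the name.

Answer: Xander

Derivation:
Tracking the bag through each event:
Start: Xander has the bag.
After event 1: Carol has the bag.
After event 2: Xander has the bag.
After event 3: Carol has the bag.
After event 4: Xander has the bag.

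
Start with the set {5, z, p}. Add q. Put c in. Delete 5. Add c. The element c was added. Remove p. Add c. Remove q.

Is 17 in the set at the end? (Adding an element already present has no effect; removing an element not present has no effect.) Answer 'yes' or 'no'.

Answer: no

Derivation:
Tracking the set through each operation:
Start: {5, p, z}
Event 1 (add q): added. Set: {5, p, q, z}
Event 2 (add c): added. Set: {5, c, p, q, z}
Event 3 (remove 5): removed. Set: {c, p, q, z}
Event 4 (add c): already present, no change. Set: {c, p, q, z}
Event 5 (add c): already present, no change. Set: {c, p, q, z}
Event 6 (remove p): removed. Set: {c, q, z}
Event 7 (add c): already present, no change. Set: {c, q, z}
Event 8 (remove q): removed. Set: {c, z}

Final set: {c, z} (size 2)
17 is NOT in the final set.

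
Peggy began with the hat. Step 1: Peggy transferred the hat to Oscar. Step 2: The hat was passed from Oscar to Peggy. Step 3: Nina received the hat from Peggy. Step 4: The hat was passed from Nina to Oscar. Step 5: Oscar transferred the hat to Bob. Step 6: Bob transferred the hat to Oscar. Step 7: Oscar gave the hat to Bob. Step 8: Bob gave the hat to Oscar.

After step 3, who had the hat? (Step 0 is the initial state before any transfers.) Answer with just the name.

Answer: Nina

Derivation:
Tracking the hat holder through step 3:
After step 0 (start): Peggy
After step 1: Oscar
After step 2: Peggy
After step 3: Nina

At step 3, the holder is Nina.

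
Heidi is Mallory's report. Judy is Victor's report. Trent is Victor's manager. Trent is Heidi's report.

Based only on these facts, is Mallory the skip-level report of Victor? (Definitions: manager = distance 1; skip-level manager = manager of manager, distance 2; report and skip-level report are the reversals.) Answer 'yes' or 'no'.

Answer: no

Derivation:
Reconstructing the manager chain from the given facts:
  Mallory -> Heidi -> Trent -> Victor -> Judy
(each arrow means 'manager of the next')
Positions in the chain (0 = top):
  position of Mallory: 0
  position of Heidi: 1
  position of Trent: 2
  position of Victor: 3
  position of Judy: 4

Mallory is at position 0, Victor is at position 3; signed distance (j - i) = 3.
'skip-level report' requires j - i = -2. Actual distance is 3, so the relation does NOT hold.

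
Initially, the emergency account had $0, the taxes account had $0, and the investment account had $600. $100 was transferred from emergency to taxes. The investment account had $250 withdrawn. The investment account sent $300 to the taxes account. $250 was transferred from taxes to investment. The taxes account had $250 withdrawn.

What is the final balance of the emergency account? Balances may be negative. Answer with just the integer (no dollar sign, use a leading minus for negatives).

Tracking account balances step by step:
Start: emergency=0, taxes=0, investment=600
Event 1 (transfer 100 emergency -> taxes): emergency: 0 - 100 = -100, taxes: 0 + 100 = 100. Balances: emergency=-100, taxes=100, investment=600
Event 2 (withdraw 250 from investment): investment: 600 - 250 = 350. Balances: emergency=-100, taxes=100, investment=350
Event 3 (transfer 300 investment -> taxes): investment: 350 - 300 = 50, taxes: 100 + 300 = 400. Balances: emergency=-100, taxes=400, investment=50
Event 4 (transfer 250 taxes -> investment): taxes: 400 - 250 = 150, investment: 50 + 250 = 300. Balances: emergency=-100, taxes=150, investment=300
Event 5 (withdraw 250 from taxes): taxes: 150 - 250 = -100. Balances: emergency=-100, taxes=-100, investment=300

Final balance of emergency: -100

Answer: -100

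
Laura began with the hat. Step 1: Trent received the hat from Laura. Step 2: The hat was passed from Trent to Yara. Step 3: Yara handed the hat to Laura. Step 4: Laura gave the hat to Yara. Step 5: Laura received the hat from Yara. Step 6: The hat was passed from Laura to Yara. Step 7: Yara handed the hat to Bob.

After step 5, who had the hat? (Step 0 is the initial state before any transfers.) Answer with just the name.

Tracking the hat holder through step 5:
After step 0 (start): Laura
After step 1: Trent
After step 2: Yara
After step 3: Laura
After step 4: Yara
After step 5: Laura

At step 5, the holder is Laura.

Answer: Laura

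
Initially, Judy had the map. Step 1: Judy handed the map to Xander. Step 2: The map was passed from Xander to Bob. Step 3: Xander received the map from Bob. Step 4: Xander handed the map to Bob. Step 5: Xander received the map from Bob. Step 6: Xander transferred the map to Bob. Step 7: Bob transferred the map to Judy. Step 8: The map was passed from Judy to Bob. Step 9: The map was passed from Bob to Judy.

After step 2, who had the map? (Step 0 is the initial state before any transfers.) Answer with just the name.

Tracking the map holder through step 2:
After step 0 (start): Judy
After step 1: Xander
After step 2: Bob

At step 2, the holder is Bob.

Answer: Bob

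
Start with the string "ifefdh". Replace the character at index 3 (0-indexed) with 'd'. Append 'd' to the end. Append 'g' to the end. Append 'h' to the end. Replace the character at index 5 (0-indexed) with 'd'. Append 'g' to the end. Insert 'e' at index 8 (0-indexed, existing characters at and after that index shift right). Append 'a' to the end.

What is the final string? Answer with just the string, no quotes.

Applying each edit step by step:
Start: "ifefdh"
Op 1 (replace idx 3: 'f' -> 'd'): "ifefdh" -> "ifeddh"
Op 2 (append 'd'): "ifeddh" -> "ifeddhd"
Op 3 (append 'g'): "ifeddhd" -> "ifeddhdg"
Op 4 (append 'h'): "ifeddhdg" -> "ifeddhdgh"
Op 5 (replace idx 5: 'h' -> 'd'): "ifeddhdgh" -> "ifeddddgh"
Op 6 (append 'g'): "ifeddddgh" -> "ifeddddghg"
Op 7 (insert 'e' at idx 8): "ifeddddghg" -> "ifeddddgehg"
Op 8 (append 'a'): "ifeddddgehg" -> "ifeddddgehga"

Answer: ifeddddgehga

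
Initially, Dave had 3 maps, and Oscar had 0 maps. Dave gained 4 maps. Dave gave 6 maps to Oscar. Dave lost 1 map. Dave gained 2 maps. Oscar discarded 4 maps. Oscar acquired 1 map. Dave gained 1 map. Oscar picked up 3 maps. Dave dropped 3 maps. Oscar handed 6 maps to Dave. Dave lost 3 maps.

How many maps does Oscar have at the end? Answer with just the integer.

Tracking counts step by step:
Start: Dave=3, Oscar=0
Event 1 (Dave +4): Dave: 3 -> 7. State: Dave=7, Oscar=0
Event 2 (Dave -> Oscar, 6): Dave: 7 -> 1, Oscar: 0 -> 6. State: Dave=1, Oscar=6
Event 3 (Dave -1): Dave: 1 -> 0. State: Dave=0, Oscar=6
Event 4 (Dave +2): Dave: 0 -> 2. State: Dave=2, Oscar=6
Event 5 (Oscar -4): Oscar: 6 -> 2. State: Dave=2, Oscar=2
Event 6 (Oscar +1): Oscar: 2 -> 3. State: Dave=2, Oscar=3
Event 7 (Dave +1): Dave: 2 -> 3. State: Dave=3, Oscar=3
Event 8 (Oscar +3): Oscar: 3 -> 6. State: Dave=3, Oscar=6
Event 9 (Dave -3): Dave: 3 -> 0. State: Dave=0, Oscar=6
Event 10 (Oscar -> Dave, 6): Oscar: 6 -> 0, Dave: 0 -> 6. State: Dave=6, Oscar=0
Event 11 (Dave -3): Dave: 6 -> 3. State: Dave=3, Oscar=0

Oscar's final count: 0

Answer: 0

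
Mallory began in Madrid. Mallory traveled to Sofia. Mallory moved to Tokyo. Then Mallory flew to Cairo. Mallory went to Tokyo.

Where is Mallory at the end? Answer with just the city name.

Answer: Tokyo

Derivation:
Tracking Mallory's location:
Start: Mallory is in Madrid.
After move 1: Madrid -> Sofia. Mallory is in Sofia.
After move 2: Sofia -> Tokyo. Mallory is in Tokyo.
After move 3: Tokyo -> Cairo. Mallory is in Cairo.
After move 4: Cairo -> Tokyo. Mallory is in Tokyo.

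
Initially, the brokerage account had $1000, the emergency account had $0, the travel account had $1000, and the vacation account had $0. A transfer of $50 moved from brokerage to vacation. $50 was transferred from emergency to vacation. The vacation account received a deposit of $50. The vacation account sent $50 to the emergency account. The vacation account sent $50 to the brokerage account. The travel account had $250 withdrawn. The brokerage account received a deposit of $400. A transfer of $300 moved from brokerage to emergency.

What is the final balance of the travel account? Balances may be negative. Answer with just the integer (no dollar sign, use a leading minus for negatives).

Tracking account balances step by step:
Start: brokerage=1000, emergency=0, travel=1000, vacation=0
Event 1 (transfer 50 brokerage -> vacation): brokerage: 1000 - 50 = 950, vacation: 0 + 50 = 50. Balances: brokerage=950, emergency=0, travel=1000, vacation=50
Event 2 (transfer 50 emergency -> vacation): emergency: 0 - 50 = -50, vacation: 50 + 50 = 100. Balances: brokerage=950, emergency=-50, travel=1000, vacation=100
Event 3 (deposit 50 to vacation): vacation: 100 + 50 = 150. Balances: brokerage=950, emergency=-50, travel=1000, vacation=150
Event 4 (transfer 50 vacation -> emergency): vacation: 150 - 50 = 100, emergency: -50 + 50 = 0. Balances: brokerage=950, emergency=0, travel=1000, vacation=100
Event 5 (transfer 50 vacation -> brokerage): vacation: 100 - 50 = 50, brokerage: 950 + 50 = 1000. Balances: brokerage=1000, emergency=0, travel=1000, vacation=50
Event 6 (withdraw 250 from travel): travel: 1000 - 250 = 750. Balances: brokerage=1000, emergency=0, travel=750, vacation=50
Event 7 (deposit 400 to brokerage): brokerage: 1000 + 400 = 1400. Balances: brokerage=1400, emergency=0, travel=750, vacation=50
Event 8 (transfer 300 brokerage -> emergency): brokerage: 1400 - 300 = 1100, emergency: 0 + 300 = 300. Balances: brokerage=1100, emergency=300, travel=750, vacation=50

Final balance of travel: 750

Answer: 750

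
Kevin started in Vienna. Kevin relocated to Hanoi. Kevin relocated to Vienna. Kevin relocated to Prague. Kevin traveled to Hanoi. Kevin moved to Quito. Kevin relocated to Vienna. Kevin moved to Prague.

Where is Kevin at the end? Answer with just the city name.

Answer: Prague

Derivation:
Tracking Kevin's location:
Start: Kevin is in Vienna.
After move 1: Vienna -> Hanoi. Kevin is in Hanoi.
After move 2: Hanoi -> Vienna. Kevin is in Vienna.
After move 3: Vienna -> Prague. Kevin is in Prague.
After move 4: Prague -> Hanoi. Kevin is in Hanoi.
After move 5: Hanoi -> Quito. Kevin is in Quito.
After move 6: Quito -> Vienna. Kevin is in Vienna.
After move 7: Vienna -> Prague. Kevin is in Prague.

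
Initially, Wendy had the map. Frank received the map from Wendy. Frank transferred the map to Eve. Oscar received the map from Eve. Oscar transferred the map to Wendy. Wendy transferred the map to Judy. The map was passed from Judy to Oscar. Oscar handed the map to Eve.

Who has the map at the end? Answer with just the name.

Tracking the map through each event:
Start: Wendy has the map.
After event 1: Frank has the map.
After event 2: Eve has the map.
After event 3: Oscar has the map.
After event 4: Wendy has the map.
After event 5: Judy has the map.
After event 6: Oscar has the map.
After event 7: Eve has the map.

Answer: Eve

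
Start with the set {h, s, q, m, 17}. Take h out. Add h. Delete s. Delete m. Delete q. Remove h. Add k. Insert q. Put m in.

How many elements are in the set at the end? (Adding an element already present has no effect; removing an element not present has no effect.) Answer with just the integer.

Tracking the set through each operation:
Start: {17, h, m, q, s}
Event 1 (remove h): removed. Set: {17, m, q, s}
Event 2 (add h): added. Set: {17, h, m, q, s}
Event 3 (remove s): removed. Set: {17, h, m, q}
Event 4 (remove m): removed. Set: {17, h, q}
Event 5 (remove q): removed. Set: {17, h}
Event 6 (remove h): removed. Set: {17}
Event 7 (add k): added. Set: {17, k}
Event 8 (add q): added. Set: {17, k, q}
Event 9 (add m): added. Set: {17, k, m, q}

Final set: {17, k, m, q} (size 4)

Answer: 4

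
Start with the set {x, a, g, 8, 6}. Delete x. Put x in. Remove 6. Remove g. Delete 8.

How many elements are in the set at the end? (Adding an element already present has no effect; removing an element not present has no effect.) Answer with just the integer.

Answer: 2

Derivation:
Tracking the set through each operation:
Start: {6, 8, a, g, x}
Event 1 (remove x): removed. Set: {6, 8, a, g}
Event 2 (add x): added. Set: {6, 8, a, g, x}
Event 3 (remove 6): removed. Set: {8, a, g, x}
Event 4 (remove g): removed. Set: {8, a, x}
Event 5 (remove 8): removed. Set: {a, x}

Final set: {a, x} (size 2)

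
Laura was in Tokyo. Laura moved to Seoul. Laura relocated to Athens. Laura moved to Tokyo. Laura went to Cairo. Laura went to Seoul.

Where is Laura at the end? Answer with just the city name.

Answer: Seoul

Derivation:
Tracking Laura's location:
Start: Laura is in Tokyo.
After move 1: Tokyo -> Seoul. Laura is in Seoul.
After move 2: Seoul -> Athens. Laura is in Athens.
After move 3: Athens -> Tokyo. Laura is in Tokyo.
After move 4: Tokyo -> Cairo. Laura is in Cairo.
After move 5: Cairo -> Seoul. Laura is in Seoul.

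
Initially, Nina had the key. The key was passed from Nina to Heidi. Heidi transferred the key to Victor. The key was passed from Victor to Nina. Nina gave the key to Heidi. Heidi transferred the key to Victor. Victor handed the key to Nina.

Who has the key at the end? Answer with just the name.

Tracking the key through each event:
Start: Nina has the key.
After event 1: Heidi has the key.
After event 2: Victor has the key.
After event 3: Nina has the key.
After event 4: Heidi has the key.
After event 5: Victor has the key.
After event 6: Nina has the key.

Answer: Nina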